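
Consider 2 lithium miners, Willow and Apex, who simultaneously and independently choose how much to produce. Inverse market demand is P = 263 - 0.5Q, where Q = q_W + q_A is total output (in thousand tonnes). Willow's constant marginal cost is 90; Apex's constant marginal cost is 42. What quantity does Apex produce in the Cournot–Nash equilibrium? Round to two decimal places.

Willow's profit: π_W = (263 - 0.5Q)q_W - (90q_W). Setting ∂π_W/∂q_W = 0: 173 - q_W - (1/2)(q_A) = 0.
Apex's profit: π_A = (263 - 0.5Q)q_A - (42q_A). Setting ∂π_A/∂q_A = 0: 221 - q_A - (1/2)(q_W) = 0.
So q_W = (173 - (1/2)q_A) and q_A = (221 - (1/2)q_W).
Solving the pair: q_W = 250/3, q_A = 538/3.

179.33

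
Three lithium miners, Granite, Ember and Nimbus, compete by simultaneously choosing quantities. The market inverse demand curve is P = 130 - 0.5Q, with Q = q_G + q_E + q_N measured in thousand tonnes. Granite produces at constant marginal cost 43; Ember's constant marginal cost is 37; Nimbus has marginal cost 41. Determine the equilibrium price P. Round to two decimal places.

Granite's profit: π_G = (130 - 0.5Q)q_G - (43q_G). Setting ∂π_G/∂q_G = 0: 87 - q_G - (1/2)(q_E + q_N) = 0.
Ember's profit: π_E = (130 - 0.5Q)q_E - (37q_E). Setting ∂π_E/∂q_E = 0: 93 - q_E - (1/2)(q_G + q_N) = 0.
Nimbus's first-order condition: 89 - q_N - (1/2)(q_G + q_E) = 0.
Adding the 3 first-order conditions: 269 − 2Q = 0, so Q = 269/2.
Back-substituting: q_G = (87 − 269/4)/(1/2) = 79/2, q_E = (93 − 269/4)/(1/2) = 103/2, q_N = (89 − 269/4)/(1/2) = 87/2.
Total output Q = 269/2, so price P = 130 - (1/2)·(269/2) = 251/4.

62.75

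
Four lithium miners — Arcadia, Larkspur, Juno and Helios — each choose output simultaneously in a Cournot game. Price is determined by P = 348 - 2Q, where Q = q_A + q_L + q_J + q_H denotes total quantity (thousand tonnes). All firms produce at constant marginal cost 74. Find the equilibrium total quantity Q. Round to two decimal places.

A representative firm's profit is π_i = q_i(348 - 2Q) - 74q_i.
Setting ∂π_i/∂q_i = 0 with rivals' quantities fixed: 274 - 4q_i - 2·Σ_{j≠i} q_j = 0.
With identical firms every q_j equals q_i, so Σ_{j≠i} q_j = 3q_i and 274 = 10q_i, giving q_i = 137/5.
Total output Q = 137/5 + 137/5 + 137/5 + 137/5 = 548/5.

109.60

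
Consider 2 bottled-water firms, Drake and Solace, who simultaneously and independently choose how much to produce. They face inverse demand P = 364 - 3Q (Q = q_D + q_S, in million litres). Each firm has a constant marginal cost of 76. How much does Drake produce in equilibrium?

A representative firm's profit is π_i = q_i(364 - 3Q) - 76q_i.
Setting ∂π_i/∂q_i = 0 with rivals' quantities fixed: 288 - 6q_i - 3q_j = 0.
By symmetry each firm produces the same amount; substituting q_j = q_i yields q_i = 288/9 = 32.

32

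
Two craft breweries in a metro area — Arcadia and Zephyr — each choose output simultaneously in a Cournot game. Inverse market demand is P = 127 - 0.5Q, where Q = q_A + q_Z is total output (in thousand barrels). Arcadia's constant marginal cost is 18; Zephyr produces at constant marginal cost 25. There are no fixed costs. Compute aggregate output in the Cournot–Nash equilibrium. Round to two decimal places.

140.67

Arcadia's profit: π_A = (127 - 0.5Q)q_A - (18q_A). Setting ∂π_A/∂q_A = 0: 109 - q_A - (1/2)(q_Z) = 0.
Zephyr's first-order condition: 102 - q_Z - (1/2)(q_A) = 0.
Rearranging gives the reaction functions q_A = (109 - (1/2)q_Z) and q_Z = (102 - (1/2)q_A).
Solving the pair: q_A = 232/3, q_Z = 190/3.
Total output Q = 232/3 + 190/3 = 422/3.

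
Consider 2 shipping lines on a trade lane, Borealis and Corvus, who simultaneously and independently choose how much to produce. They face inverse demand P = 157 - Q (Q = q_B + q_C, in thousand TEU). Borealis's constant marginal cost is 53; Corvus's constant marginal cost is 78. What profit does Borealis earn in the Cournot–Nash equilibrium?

Borealis's profit: π_B = (157 - Q)q_B - (53q_B). Setting ∂π_B/∂q_B = 0: 104 - 2q_B - (q_C) = 0.
Corvus's first-order condition: 79 - 2q_C - (q_B) = 0.
Best responses: q_B = (104 - q_C)/2, q_C = (79 - q_B)/2.
Solving the pair: q_B = 43, q_C = 18.
Price P = 157 - 61 = 96.
Borealis's profit: (96 - 53)·43 = 1849.

1849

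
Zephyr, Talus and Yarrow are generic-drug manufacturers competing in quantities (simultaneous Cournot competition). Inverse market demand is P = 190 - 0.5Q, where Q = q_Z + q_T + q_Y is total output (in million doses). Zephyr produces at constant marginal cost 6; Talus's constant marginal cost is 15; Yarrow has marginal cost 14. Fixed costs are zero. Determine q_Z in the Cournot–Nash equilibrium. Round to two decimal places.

100.50

Zephyr's profit: π_Z = (190 - 0.5Q)q_Z - (6q_Z). Setting ∂π_Z/∂q_Z = 0: 184 - q_Z - (1/2)(q_T + q_Y) = 0.
Talus's profit: π_T = (190 - 0.5Q)q_T - (15q_T). Setting ∂π_T/∂q_T = 0: 175 - q_T - (1/2)(q_Z + q_Y) = 0.
Yarrow's profit: π_Y = (190 - 0.5Q)q_Y - (14q_Y). Setting ∂π_Y/∂q_Y = 0: 176 - q_Y - (1/2)(q_Z + q_T) = 0.
Adding the 3 conditions: 535 − Q − Q = 0, i.e. Q = 535/2.
Back-substituting: q_Z = (184 − 535/4)/(1/2) = 201/2, q_T = (175 − 535/4)/(1/2) = 165/2, q_Y = (176 − 535/4)/(1/2) = 169/2.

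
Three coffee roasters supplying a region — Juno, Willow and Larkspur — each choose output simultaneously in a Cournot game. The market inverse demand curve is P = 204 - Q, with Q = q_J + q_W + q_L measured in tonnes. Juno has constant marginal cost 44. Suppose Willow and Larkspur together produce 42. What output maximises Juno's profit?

59

With rivals' combined output fixed at 42, Juno's profit is π_J = (204 - 42 - q_J)q_J - (44q_J) = (162 - q_J)q_J - (44q_J).
∂π_J/∂q_J = 118 - 2q_J = 0, so q_J = 59.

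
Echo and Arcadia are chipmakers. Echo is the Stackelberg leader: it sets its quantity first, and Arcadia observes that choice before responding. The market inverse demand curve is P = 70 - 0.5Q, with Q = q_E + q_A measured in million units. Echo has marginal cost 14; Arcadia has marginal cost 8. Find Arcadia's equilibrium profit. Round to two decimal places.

684.50

Solve by backward induction. Given q_E, the follower Arcadia maximises π_A = (70 - (1/2)q_E - (1/2)q_A)q_A - 8q_A.
Setting the follower's marginal profit to zero, 62 - (1/2)q_E - q_A = 0, i.e. q_A = (62 - (1/2)q_E).
The leader anticipates this reaction. Substituting into P = 70 - 0.5Q gives P = 39 - (1/4)q_E, so π_E = (39 - (1/4)q_E)q_E - 14q_E.
The leader's first-order condition 25 - (1/2)q_E = 0 yields q_E = 50.
Then q_A = (62 - (1/2)·50) = 37.
Price P = 70 - (1/2)·87 = 53/2.
Arcadia's profit: (53/2 - 8)·37 = 1369/2.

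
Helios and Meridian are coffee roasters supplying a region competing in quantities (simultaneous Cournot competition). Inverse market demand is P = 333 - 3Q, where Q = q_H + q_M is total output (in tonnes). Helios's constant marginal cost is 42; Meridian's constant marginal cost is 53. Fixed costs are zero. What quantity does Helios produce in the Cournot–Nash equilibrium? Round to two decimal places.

Helios's profit: π_H = (333 - 3Q)q_H - (42q_H). Setting ∂π_H/∂q_H = 0: 291 - 6q_H - 3(q_M) = 0.
Meridian's profit: π_M = (333 - 3Q)q_M - (53q_M). Setting ∂π_M/∂q_M = 0: 280 - 6q_M - 3(q_H) = 0.
Rearranging gives the reaction functions q_H = (291 - 3q_M)/6 and q_M = (280 - 3q_H)/6.
Substituting one into the other gives q_H = 302/9 and q_M = 269/9.

33.56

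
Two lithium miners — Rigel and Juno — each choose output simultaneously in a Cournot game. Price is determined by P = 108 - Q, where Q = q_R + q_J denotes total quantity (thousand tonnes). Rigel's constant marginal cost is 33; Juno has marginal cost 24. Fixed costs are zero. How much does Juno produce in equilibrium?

Rigel's profit: π_R = (108 - Q)q_R - (33q_R). Setting ∂π_R/∂q_R = 0: 75 - 2q_R - (q_J) = 0.
Juno's first-order condition: 84 - 2q_J - (q_R) = 0.
Best responses: q_R = (75 - q_J)/2, q_J = (84 - q_R)/2.
Solving the pair: q_R = 22, q_J = 31.

31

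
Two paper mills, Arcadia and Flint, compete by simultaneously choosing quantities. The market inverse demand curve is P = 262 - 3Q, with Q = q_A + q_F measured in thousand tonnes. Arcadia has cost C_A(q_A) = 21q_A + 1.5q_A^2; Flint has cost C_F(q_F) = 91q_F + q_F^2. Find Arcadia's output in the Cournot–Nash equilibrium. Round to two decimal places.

Arcadia's profit: π_A = (262 - 3Q)q_A - (21q_A + (3/2)q_A²). Setting ∂π_A/∂q_A = 0: 241 - 9q_A - 3(q_F) = 0.
Flint's first-order condition: 171 - 8q_F - 3(q_A) = 0.
So q_A = (241 - 3q_F)/9 and q_F = (171 - 3q_A)/8.
Substituting one into the other gives q_A = 1415/63 and q_F = 272/21.

22.46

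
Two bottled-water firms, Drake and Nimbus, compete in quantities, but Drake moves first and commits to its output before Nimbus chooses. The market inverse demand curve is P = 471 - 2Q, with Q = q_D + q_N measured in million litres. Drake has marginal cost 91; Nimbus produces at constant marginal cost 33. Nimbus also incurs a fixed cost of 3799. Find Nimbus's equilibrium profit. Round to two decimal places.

5792.13

Solve by backward induction. Given q_D, the follower Nimbus maximises π_N = (471 - 2q_D - 2q_N)q_N - 33q_N.
Setting the follower's marginal profit to zero, 438 - 2q_D - 4q_N = 0, i.e. q_N = (438 - 2q_D)/4.
Drake substitutes q_N(q_D) into its own profit: π_D = q_D(471 - 2q_D - (438 - 2q_D)/2) - 91q_D = (252 - q_D)q_D - 91q_D.
The leader's first-order condition 161 - 2q_D = 0 yields q_D = 161/2.
Then q_N = (438 - 2·(161/2))/4 = 277/4.
Price P = 471 - 2·(599/4) = 343/2.
Nimbus's profit: (343/2 - 33)·(277/4) - 3799 = 5792.1250.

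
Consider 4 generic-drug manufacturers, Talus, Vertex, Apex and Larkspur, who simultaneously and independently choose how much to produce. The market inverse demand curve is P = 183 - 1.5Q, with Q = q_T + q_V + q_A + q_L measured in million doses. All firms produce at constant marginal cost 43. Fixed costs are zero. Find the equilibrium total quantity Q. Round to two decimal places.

74.67

Each firm earns π_i = (183 - 1.5Q)q_i - 43q_i.
First-order condition (treating rivals' output as given): 140 - 3q_i - (3/2)·Σ_{j≠i} q_j = 0.
By symmetry each firm produces the same amount; substituting Σ_{j≠i} q_j = 3q_i yields q_i = 140/(15/2) = 56/3.
Total output Q = 56/3 + 56/3 + 56/3 + 56/3 = 224/3.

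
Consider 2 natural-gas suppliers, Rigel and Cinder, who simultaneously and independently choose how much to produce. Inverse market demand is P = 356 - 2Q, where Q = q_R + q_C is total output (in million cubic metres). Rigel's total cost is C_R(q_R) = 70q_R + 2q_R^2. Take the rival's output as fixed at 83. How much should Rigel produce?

With the rival's output fixed at 83, Rigel's profit is π_R = (356 - 2·83 - 2q_R)q_R - (70q_R + 2q_R²) = (190 - 2q_R)q_R - (70q_R + 2q_R²).
∂π_R/∂q_R = 120 - 8q_R = 0, so q_R = 15.

15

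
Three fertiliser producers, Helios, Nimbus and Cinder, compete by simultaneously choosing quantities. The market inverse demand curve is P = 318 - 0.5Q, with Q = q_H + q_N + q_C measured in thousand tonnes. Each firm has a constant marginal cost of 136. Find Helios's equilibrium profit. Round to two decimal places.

Each firm earns π_i = (318 - 0.5Q)q_i - 136q_i.
First-order condition (treating rivals' output as given): 182 - q_i - (1/2)·Σ_{j≠i} q_j = 0.
With identical firms every q_j equals q_i, so Σ_{j≠i} q_j = 2q_i and 182 = 2q_i, giving q_i = 91.
Price P = 318 - (1/2)·273 = 363/2.
Helios's profit: (363/2 - 136)·91 = 4140.5000.

4140.50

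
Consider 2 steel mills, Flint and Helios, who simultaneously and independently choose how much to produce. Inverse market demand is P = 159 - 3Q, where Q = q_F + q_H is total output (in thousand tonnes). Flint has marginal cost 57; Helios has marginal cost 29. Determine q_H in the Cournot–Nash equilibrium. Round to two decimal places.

17.56

Flint's profit: π_F = (159 - 3Q)q_F - (57q_F). Setting ∂π_F/∂q_F = 0: 102 - 6q_F - 3(q_H) = 0.
Helios's first-order condition: 130 - 6q_H - 3(q_F) = 0.
Rearranging gives the reaction functions q_F = (102 - 3q_H)/6 and q_H = (130 - 3q_F)/6.
Solving the pair: q_F = 74/9, q_H = 158/9.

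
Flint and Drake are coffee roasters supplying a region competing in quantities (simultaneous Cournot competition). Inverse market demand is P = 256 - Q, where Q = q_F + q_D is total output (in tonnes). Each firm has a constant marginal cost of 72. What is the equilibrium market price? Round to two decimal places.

133.33

Each firm earns π_i = (256 - Q)q_i - 72q_i.
Setting ∂π_i/∂q_i = 0 with rivals' quantities fixed: 184 - 2q_i - q_j = 0.
By symmetry each firm produces the same amount; substituting q_j = q_i yields q_i = 184/3.
Total output Q = 368/3, so price P = 256 - 368/3 = 400/3.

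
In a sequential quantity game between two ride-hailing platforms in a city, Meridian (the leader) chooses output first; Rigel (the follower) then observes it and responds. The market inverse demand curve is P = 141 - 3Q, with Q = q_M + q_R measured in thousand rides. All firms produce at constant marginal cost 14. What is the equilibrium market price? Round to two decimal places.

The follower Rigel best-responds to any q_M: π_R = (141 - 3Q)q_R - 14q_R.
∂π_R/∂q_R = 127 - 3q_M - 6q_R = 0 gives the reaction function q_R = (127 - 3q_M)/6.
The leader anticipates this reaction. Substituting into P = 141 - 3Q gives P = 155/2 - (3/2)q_M, so π_M = (155/2 - (3/2)q_M)q_M - 14q_M.
Maximising: ∂π_M/∂q_M = 127/2 - 3q_M = 0, giving q_M = 127/6.
Then q_R = (127 - 3·(127/6))/6 = 127/12.
Total output Q = 127/4, so price P = 141 - 3·(127/4) = 183/4.

45.75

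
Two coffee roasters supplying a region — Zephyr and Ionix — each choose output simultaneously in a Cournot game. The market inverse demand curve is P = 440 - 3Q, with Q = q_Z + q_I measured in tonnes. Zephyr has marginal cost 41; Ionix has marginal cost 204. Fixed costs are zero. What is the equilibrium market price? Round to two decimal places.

Zephyr's profit: π_Z = (440 - 3Q)q_Z - (41q_Z). Setting ∂π_Z/∂q_Z = 0: 399 - 6q_Z - 3(q_I) = 0.
Ionix's profit: π_I = (440 - 3Q)q_I - (204q_I). Setting ∂π_I/∂q_I = 0: 236 - 6q_I - 3(q_Z) = 0.
Best responses: q_Z = (399 - 3q_I)/6, q_I = (236 - 3q_Z)/6.
Solving the pair: q_Z = 562/9, q_I = 73/9.
Total output Q = 635/9, so price P = 440 - 3·(635/9) = 685/3.

228.33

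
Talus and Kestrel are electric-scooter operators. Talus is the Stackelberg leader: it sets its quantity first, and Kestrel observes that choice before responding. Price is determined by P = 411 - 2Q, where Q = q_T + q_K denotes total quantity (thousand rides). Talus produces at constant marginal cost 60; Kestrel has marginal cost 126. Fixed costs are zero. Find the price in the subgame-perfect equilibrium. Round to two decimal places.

164.25

Solve by backward induction. Given q_T, the follower Kestrel maximises π_K = (411 - 2q_T - 2q_K)q_K - 126q_K.
Setting the follower's marginal profit to zero, 285 - 2q_T - 4q_K = 0, i.e. q_K = (285 - 2q_T)/4.
Talus substitutes q_K(q_T) into its own profit: π_T = q_T(411 - 2q_T - (285 - 2q_T)/2) - 60q_T = (537/2 - q_T)q_T - 60q_T.
Leader FOC: 417/2 - 2q_T = 0, so q_T = 417/4.
Then q_K = (285 - 2·(417/4))/4 = 153/8.
Total output Q = 987/8, so price P = 411 - 2·(987/8) = 657/4.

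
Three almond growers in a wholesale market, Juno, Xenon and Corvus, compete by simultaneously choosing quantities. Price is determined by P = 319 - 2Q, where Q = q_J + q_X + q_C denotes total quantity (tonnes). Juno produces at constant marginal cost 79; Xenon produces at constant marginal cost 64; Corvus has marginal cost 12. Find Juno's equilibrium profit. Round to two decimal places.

780.13

Juno's profit: π_J = (319 - 2Q)q_J - (79q_J). Setting ∂π_J/∂q_J = 0: 240 - 4q_J - 2(q_X + q_C) = 0.
Xenon's profit: π_X = (319 - 2Q)q_X - (64q_X). Setting ∂π_X/∂q_X = 0: 255 - 4q_X - 2(q_J + q_C) = 0.
Corvus's profit: π_C = (319 - 2Q)q_C - (12q_C). Setting ∂π_C/∂q_C = 0: 307 - 4q_C - 2(q_J + q_X) = 0.
Adding the 3 first-order conditions: 802 − 8Q = 0, so Q = 401/4.
Back-substituting: q_J = (240 − 401/2)/2 = 79/4, q_X = (255 − 401/2)/2 = 109/4, q_C = (307 − 401/2)/2 = 213/4.
Price P = 319 - 2·(401/4) = 237/2.
Juno's profit: (237/2 - 79)·(79/4) = 780.1250.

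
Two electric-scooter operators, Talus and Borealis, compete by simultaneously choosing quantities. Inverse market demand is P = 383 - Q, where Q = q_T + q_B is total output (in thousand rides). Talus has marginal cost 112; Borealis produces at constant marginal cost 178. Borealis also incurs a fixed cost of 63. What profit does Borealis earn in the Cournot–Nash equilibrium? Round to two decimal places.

Talus's profit: π_T = (383 - Q)q_T - (112q_T). Setting ∂π_T/∂q_T = 0: 271 - 2q_T - (q_B) = 0.
Borealis's first-order condition: 205 - 2q_B - (q_T) = 0.
So q_T = (271 - q_B)/2 and q_B = (205 - q_T)/2.
Substituting one into the other gives q_T = 337/3 and q_B = 139/3.
Price P = 383 - 476/3 = 673/3.
Borealis's profit: (673/3 - 178)·(139/3) - 63 = 2083.7778.

2083.78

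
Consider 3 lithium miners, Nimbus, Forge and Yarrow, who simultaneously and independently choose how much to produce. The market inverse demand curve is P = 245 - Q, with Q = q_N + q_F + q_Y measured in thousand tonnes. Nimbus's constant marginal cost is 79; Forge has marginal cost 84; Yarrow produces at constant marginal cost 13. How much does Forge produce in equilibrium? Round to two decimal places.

Nimbus's profit: π_N = (245 - Q)q_N - (79q_N). Setting ∂π_N/∂q_N = 0: 166 - 2q_N - (q_F + q_Y) = 0.
Forge's profit: π_F = (245 - Q)q_F - (84q_F). Setting ∂π_F/∂q_F = 0: 161 - 2q_F - (q_N + q_Y) = 0.
Yarrow's first-order condition: 232 - 2q_Y - (q_N + q_F) = 0.
Adding the 3 first-order conditions: 559 − 4Q = 0, so Q = 559/4.
Back-substituting: q_N = (166 − 559/4) = 105/4, q_F = (161 − 559/4) = 85/4, q_Y = (232 − 559/4) = 369/4.

21.25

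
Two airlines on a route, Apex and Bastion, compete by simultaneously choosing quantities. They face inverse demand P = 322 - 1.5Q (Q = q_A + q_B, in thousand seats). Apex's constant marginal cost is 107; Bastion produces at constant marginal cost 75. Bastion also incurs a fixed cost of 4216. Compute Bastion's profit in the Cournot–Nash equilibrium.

Apex's profit: π_A = (322 - 1.5Q)q_A - (107q_A). Setting ∂π_A/∂q_A = 0: 215 - 3q_A - (3/2)(q_B) = 0.
Bastion's first-order condition: 247 - 3q_B - (3/2)(q_A) = 0.
Best responses: q_A = (215 - (3/2)q_B)/3, q_B = (247 - (3/2)q_A)/3.
Solving the pair: q_A = 122/3, q_B = 62.
Price P = 322 - (3/2)·(308/3) = 168.
Bastion's profit: (168 - 75)·62 - 4216 = 1550.

1550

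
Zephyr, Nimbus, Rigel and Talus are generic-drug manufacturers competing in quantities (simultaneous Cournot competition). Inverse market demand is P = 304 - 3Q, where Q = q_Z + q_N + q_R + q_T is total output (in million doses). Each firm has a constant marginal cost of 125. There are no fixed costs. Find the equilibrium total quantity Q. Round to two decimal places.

A representative firm's profit is π_i = q_i(304 - 3Q) - 125q_i.
First-order condition (treating rivals' output as given): 179 - 6q_i - 3·Σ_{j≠i} q_j = 0.
With identical firms every q_j equals q_i, so Σ_{j≠i} q_j = 3q_i and 179 = 15q_i, giving q_i = 179/15.
Total output Q = 179/15 + 179/15 + 179/15 + 179/15 = 716/15.

47.73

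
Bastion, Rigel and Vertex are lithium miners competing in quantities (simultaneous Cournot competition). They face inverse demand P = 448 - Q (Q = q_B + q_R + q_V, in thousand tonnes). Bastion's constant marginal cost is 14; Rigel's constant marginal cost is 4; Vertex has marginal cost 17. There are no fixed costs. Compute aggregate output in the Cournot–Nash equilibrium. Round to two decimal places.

327.25

Bastion's profit: π_B = (448 - Q)q_B - (14q_B). Setting ∂π_B/∂q_B = 0: 434 - 2q_B - (q_R + q_V) = 0.
Rigel's first-order condition: 444 - 2q_R - (q_B + q_V) = 0.
Vertex's first-order condition: 431 - 2q_V - (q_B + q_R) = 0.
Adding the 3 first-order conditions: 1309 − 4Q = 0, so Q = 1309/4.
Back-substituting: q_B = (434 − 1309/4) = 427/4, q_R = (444 − 1309/4) = 467/4, q_V = (431 − 1309/4) = 415/4.
Total output Q = 427/4 + 467/4 + 415/4 = 1309/4.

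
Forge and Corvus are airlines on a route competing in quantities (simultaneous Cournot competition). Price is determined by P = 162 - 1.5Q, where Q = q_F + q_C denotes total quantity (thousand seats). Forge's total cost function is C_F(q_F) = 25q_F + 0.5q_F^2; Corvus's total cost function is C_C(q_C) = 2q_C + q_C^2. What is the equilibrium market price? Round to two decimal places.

87.68

Forge's profit: π_F = (162 - 1.5Q)q_F - (25q_F + (1/2)q_F²). Setting ∂π_F/∂q_F = 0: 137 - 4q_F - (3/2)(q_C) = 0.
Corvus's first-order condition: 160 - 5q_C - (3/2)(q_F) = 0.
Best responses: q_F = (137 - (3/2)q_C)/4, q_C = (160 - (3/2)q_F)/5.
Substituting one into the other gives q_F = 1780/71 and q_C = 1738/71.
Total output Q = 49.5493, so price P = 162 - (3/2)·49.5493 = 87.6761.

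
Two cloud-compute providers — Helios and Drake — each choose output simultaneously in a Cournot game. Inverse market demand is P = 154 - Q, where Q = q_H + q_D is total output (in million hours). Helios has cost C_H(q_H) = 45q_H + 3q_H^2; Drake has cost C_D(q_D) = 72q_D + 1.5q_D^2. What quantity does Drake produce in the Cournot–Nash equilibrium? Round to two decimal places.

14.03

Helios's profit: π_H = (154 - Q)q_H - (45q_H + 3q_H²). Setting ∂π_H/∂q_H = 0: 109 - 8q_H - (q_D) = 0.
Drake's first-order condition: 82 - 5q_D - (q_H) = 0.
So q_H = (109 - q_D)/8 and q_D = (82 - q_H)/5.
Solving the pair: q_H = 463/39, q_D = 547/39.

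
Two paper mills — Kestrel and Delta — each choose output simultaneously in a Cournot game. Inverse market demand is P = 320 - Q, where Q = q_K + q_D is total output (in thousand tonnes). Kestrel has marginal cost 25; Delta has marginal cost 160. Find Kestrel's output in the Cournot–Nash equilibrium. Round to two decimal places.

143.33

Kestrel's profit: π_K = (320 - Q)q_K - (25q_K). Setting ∂π_K/∂q_K = 0: 295 - 2q_K - (q_D) = 0.
Delta's first-order condition: 160 - 2q_D - (q_K) = 0.
Best responses: q_K = (295 - q_D)/2, q_D = (160 - q_K)/2.
Substituting one into the other gives q_K = 430/3 and q_D = 25/3.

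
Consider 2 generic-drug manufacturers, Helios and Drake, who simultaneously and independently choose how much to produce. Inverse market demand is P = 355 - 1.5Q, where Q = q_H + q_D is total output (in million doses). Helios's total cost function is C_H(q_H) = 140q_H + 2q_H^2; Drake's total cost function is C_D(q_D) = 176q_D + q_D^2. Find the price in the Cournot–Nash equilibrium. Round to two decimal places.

Helios's profit: π_H = (355 - 1.5Q)q_H - (140q_H + 2q_H²). Setting ∂π_H/∂q_H = 0: 215 - 7q_H - (3/2)(q_D) = 0.
Drake's profit: π_D = (355 - 1.5Q)q_D - (176q_D + q_D²). Setting ∂π_D/∂q_D = 0: 179 - 5q_D - (3/2)(q_H) = 0.
Best responses: q_H = (215 - (3/2)q_D)/7, q_D = (179 - (3/2)q_H)/5.
Solving the pair: q_H = 24.6260, q_D = 28.4122.
Total output Q = 53.0382, so price P = 355 - (3/2)·53.0382 = 275.4427.

275.44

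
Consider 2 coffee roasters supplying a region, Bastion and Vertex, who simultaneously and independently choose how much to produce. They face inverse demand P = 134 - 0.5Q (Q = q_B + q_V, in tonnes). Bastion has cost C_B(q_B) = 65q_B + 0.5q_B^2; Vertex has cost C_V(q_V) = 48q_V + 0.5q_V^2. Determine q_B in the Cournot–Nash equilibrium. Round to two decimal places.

Bastion's profit: π_B = (134 - 0.5Q)q_B - (65q_B + (1/2)q_B²). Setting ∂π_B/∂q_B = 0: 69 - 2q_B - (1/2)(q_V) = 0.
Vertex's first-order condition: 86 - 2q_V - (1/2)(q_B) = 0.
Rearranging gives the reaction functions q_B = (69 - (1/2)q_V)/2 and q_V = (86 - (1/2)q_B)/2.
Solving the pair: q_B = 76/3, q_V = 110/3.

25.33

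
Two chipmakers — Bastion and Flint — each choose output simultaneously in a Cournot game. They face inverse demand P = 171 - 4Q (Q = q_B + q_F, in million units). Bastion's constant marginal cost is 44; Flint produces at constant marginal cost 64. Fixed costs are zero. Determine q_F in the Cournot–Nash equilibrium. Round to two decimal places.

7.25

Bastion's profit: π_B = (171 - 4Q)q_B - (44q_B). Setting ∂π_B/∂q_B = 0: 127 - 8q_B - 4(q_F) = 0.
Flint's profit: π_F = (171 - 4Q)q_F - (64q_F). Setting ∂π_F/∂q_F = 0: 107 - 8q_F - 4(q_B) = 0.
Rearranging gives the reaction functions q_B = (127 - 4q_F)/8 and q_F = (107 - 4q_B)/8.
Solving the pair: q_B = 49/4, q_F = 29/4.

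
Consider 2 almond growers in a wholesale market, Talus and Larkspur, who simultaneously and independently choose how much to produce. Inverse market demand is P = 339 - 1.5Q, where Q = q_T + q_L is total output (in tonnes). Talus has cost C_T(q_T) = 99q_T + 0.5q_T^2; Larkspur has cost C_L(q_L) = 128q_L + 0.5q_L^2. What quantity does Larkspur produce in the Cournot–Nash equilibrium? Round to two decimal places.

Talus's profit: π_T = (339 - 1.5Q)q_T - (99q_T + (1/2)q_T²). Setting ∂π_T/∂q_T = 0: 240 - 4q_T - (3/2)(q_L) = 0.
Larkspur's profit: π_L = (339 - 1.5Q)q_L - (128q_L + (1/2)q_L²). Setting ∂π_L/∂q_L = 0: 211 - 4q_L - (3/2)(q_T) = 0.
Rearranging gives the reaction functions q_T = (240 - (3/2)q_L)/4 and q_L = (211 - (3/2)q_T)/4.
Solving the pair: q_T = 234/5, q_L = 176/5.

35.20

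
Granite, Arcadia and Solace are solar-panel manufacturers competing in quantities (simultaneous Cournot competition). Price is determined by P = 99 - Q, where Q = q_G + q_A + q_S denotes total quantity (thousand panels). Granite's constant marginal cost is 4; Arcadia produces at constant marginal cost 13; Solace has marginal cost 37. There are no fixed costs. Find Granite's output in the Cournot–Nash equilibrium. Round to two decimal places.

Granite's profit: π_G = (99 - Q)q_G - (4q_G). Setting ∂π_G/∂q_G = 0: 95 - 2q_G - (q_A + q_S) = 0.
Arcadia's profit: π_A = (99 - Q)q_A - (13q_A). Setting ∂π_A/∂q_A = 0: 86 - 2q_A - (q_G + q_S) = 0.
Solace's first-order condition: 62 - 2q_S - (q_G + q_A) = 0.
Adding the 3 conditions: 243 − 2Q − 2Q = 0, i.e. Q = 243/4.
Back-substituting: q_G = (95 − 243/4) = 137/4, q_A = (86 − 243/4) = 101/4, q_S = (62 − 243/4) = 5/4.

34.25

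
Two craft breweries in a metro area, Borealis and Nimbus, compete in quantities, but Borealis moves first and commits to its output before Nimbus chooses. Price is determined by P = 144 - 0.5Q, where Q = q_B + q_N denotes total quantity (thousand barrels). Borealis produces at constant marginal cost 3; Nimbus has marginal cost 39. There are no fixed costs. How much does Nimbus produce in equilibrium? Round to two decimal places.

16.50

The follower Nimbus best-responds to any q_B: π_N = (144 - 0.5Q)q_N - 39q_N.
∂π_N/∂q_N = 105 - (1/2)q_B - q_N = 0 gives the reaction function q_N = (105 - (1/2)q_B).
The leader anticipates this reaction. Substituting into P = 144 - 0.5Q gives P = 183/2 - (1/4)q_B, so π_B = (183/2 - (1/4)q_B)q_B - 3q_B.
The leader's first-order condition 177/2 - (1/2)q_B = 0 yields q_B = 177.
Then q_N = (105 - (1/2)·177) = 33/2.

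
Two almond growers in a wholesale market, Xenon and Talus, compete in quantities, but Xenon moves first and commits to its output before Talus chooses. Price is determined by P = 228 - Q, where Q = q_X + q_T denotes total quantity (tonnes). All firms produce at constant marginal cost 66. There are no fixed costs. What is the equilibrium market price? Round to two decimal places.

106.50

Solve by backward induction. Given q_X, the follower Talus maximises π_T = (228 - q_X - q_T)q_T - 66q_T.
∂π_T/∂q_T = 162 - q_X - 2q_T = 0 gives the reaction function q_T = (162 - q_X)/2.
The leader anticipates this reaction. Substituting into P = 228 - Q gives P = 147 - (1/2)q_X, so π_X = (147 - (1/2)q_X)q_X - 66q_X.
Leader FOC: 81 - q_X = 0, so q_X = 81.
Then q_T = (162 - 81)/2 = 81/2.
Total output Q = 243/2, so price P = 228 - 243/2 = 213/2.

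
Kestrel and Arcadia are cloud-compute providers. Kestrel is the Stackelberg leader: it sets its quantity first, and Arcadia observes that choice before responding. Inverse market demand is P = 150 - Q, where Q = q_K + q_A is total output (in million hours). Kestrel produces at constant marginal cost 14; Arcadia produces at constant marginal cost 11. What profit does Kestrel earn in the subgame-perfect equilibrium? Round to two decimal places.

2211.13

The follower Arcadia best-responds to any q_K: π_A = (150 - Q)q_A - 11q_A.
Follower FOC: 139 - q_K - 2q_A = 0, so q_A(q_K) = (139 - q_K)/2.
The leader anticipates this reaction. Substituting into P = 150 - Q gives P = 161/2 - (1/2)q_K, so π_K = (161/2 - (1/2)q_K)q_K - 14q_K.
Maximising: ∂π_K/∂q_K = 133/2 - q_K = 0, giving q_K = 133/2.
Then q_A = (139 - 133/2)/2 = 145/4.
Price P = 150 - 411/4 = 189/4.
Kestrel's profit: (189/4 - 14)·(133/2) = 2211.1250.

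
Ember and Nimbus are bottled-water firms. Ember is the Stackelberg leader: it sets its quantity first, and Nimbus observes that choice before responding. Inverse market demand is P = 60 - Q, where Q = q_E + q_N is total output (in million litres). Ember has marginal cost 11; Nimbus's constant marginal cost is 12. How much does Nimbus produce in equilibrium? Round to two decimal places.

11.50

The follower Nimbus best-responds to any q_E: π_N = (60 - Q)q_N - 12q_N.
Setting the follower's marginal profit to zero, 48 - q_E - 2q_N = 0, i.e. q_N = (48 - q_E)/2.
The leader anticipates this reaction. Substituting into P = 60 - Q gives P = 36 - (1/2)q_E, so π_E = (36 - (1/2)q_E)q_E - 11q_E.
Maximising: ∂π_E/∂q_E = 25 - q_E = 0, giving q_E = 25.
Then q_N = (48 - 25)/2 = 23/2.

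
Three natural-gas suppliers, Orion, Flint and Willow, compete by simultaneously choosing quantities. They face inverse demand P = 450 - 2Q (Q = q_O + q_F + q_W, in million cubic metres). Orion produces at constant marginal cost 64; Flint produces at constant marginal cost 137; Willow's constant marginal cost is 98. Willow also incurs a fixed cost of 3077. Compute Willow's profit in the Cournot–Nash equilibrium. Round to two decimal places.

Orion's profit: π_O = (450 - 2Q)q_O - (64q_O). Setting ∂π_O/∂q_O = 0: 386 - 4q_O - 2(q_F + q_W) = 0.
Flint's profit: π_F = (450 - 2Q)q_F - (137q_F). Setting ∂π_F/∂q_F = 0: 313 - 4q_F - 2(q_O + q_W) = 0.
Willow's first-order condition: 352 - 4q_W - 2(q_O + q_F) = 0.
Summing all 3 equations gives 1051 − 8Q = 0, hence Q = 1051/8.
Back-substituting: q_O = (386 − 1051/4)/2 = 493/8, q_F = (313 − 1051/4)/2 = 201/8, q_W = (352 − 1051/4)/2 = 357/8.
Price P = 450 - 2·(1051/8) = 749/4.
Willow's profit: (749/4 - 98)·(357/8) - 3077 = 905.7813.

905.78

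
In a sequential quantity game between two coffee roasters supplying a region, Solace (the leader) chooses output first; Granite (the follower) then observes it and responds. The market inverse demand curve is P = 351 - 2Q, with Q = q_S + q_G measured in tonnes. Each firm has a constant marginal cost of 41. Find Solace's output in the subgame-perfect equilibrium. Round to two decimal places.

The follower Granite best-responds to any q_S: π_G = (351 - 2Q)q_G - 41q_G.
∂π_G/∂q_G = 310 - 2q_S - 4q_G = 0 gives the reaction function q_G = (310 - 2q_S)/4.
Solace substitutes q_G(q_S) into its own profit: π_S = q_S(351 - 2q_S - (310 - 2q_S)/2) - 41q_S = (196 - q_S)q_S - 41q_S.
The leader's first-order condition 155 - 2q_S = 0 yields q_S = 155/2.
Then q_G = (310 - 2·(155/2))/4 = 155/4.

77.50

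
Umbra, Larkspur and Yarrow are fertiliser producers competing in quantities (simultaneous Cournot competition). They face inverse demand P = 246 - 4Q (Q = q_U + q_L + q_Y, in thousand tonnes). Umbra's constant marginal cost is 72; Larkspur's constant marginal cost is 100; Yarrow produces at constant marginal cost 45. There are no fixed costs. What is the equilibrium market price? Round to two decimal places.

Umbra's profit: π_U = (246 - 4Q)q_U - (72q_U). Setting ∂π_U/∂q_U = 0: 174 - 8q_U - 4(q_L + q_Y) = 0.
Larkspur's profit: π_L = (246 - 4Q)q_L - (100q_L). Setting ∂π_L/∂q_L = 0: 146 - 8q_L - 4(q_U + q_Y) = 0.
Yarrow's profit: π_Y = (246 - 4Q)q_Y - (45q_Y). Setting ∂π_Y/∂q_Y = 0: 201 - 8q_Y - 4(q_U + q_L) = 0.
Summing all 3 equations gives 521 − 16Q = 0, hence Q = 521/16.
Back-substituting: q_U = (174 − 521/4)/4 = 175/16, q_L = (146 − 521/4)/4 = 63/16, q_Y = (201 − 521/4)/4 = 283/16.
Total output Q = 521/16, so price P = 246 - 4·(521/16) = 463/4.

115.75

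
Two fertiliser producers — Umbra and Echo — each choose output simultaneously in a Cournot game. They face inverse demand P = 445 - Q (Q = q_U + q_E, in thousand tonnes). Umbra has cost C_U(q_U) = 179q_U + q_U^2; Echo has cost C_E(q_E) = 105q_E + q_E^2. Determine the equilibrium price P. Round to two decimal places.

323.80

Umbra's profit: π_U = (445 - Q)q_U - (179q_U + q_U²). Setting ∂π_U/∂q_U = 0: 266 - 4q_U - (q_E) = 0.
Echo's first-order condition: 340 - 4q_E - (q_U) = 0.
Rearranging gives the reaction functions q_U = (266 - q_E)/4 and q_E = (340 - q_U)/4.
Substituting one into the other gives q_U = 724/15 and q_E = 1094/15.
Total output Q = 606/5, so price P = 445 - 606/5 = 1619/5.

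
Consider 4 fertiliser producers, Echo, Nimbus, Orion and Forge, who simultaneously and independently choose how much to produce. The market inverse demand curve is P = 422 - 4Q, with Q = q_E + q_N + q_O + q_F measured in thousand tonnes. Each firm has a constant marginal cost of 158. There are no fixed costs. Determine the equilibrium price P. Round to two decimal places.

A representative firm's profit is π_i = q_i(422 - 4Q) - 158q_i.
First-order condition (treating rivals' output as given): 264 - 8q_i - 4·Σ_{j≠i} q_j = 0.
With identical firms every q_j equals q_i, so Σ_{j≠i} q_j = 3q_i and 264 = 20q_i, giving q_i = 66/5.
Total output Q = 264/5, so price P = 422 - 4·(264/5) = 1054/5.

210.80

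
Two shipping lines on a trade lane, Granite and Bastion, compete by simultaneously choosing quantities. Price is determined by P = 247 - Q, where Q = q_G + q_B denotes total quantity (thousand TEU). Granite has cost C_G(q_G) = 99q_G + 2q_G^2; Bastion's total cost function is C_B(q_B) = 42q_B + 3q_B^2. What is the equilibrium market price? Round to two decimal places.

Granite's profit: π_G = (247 - Q)q_G - (99q_G + 2q_G²). Setting ∂π_G/∂q_G = 0: 148 - 6q_G - (q_B) = 0.
Bastion's profit: π_B = (247 - Q)q_B - (42q_B + 3q_B²). Setting ∂π_B/∂q_B = 0: 205 - 8q_B - (q_G) = 0.
Rearranging gives the reaction functions q_G = (148 - q_B)/6 and q_B = (205 - q_G)/8.
Solving the pair: q_G = 979/47, q_B = 1082/47.
Total output Q = 43.8511, so price P = 247 - 43.8511 = 203.1489.

203.15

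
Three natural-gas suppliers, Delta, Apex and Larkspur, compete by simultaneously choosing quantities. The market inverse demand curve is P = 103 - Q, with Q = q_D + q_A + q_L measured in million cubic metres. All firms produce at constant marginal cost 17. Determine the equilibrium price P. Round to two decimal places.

Each firm earns π_i = (103 - Q)q_i - 17q_i.
First-order condition (treating rivals' output as given): 86 - 2q_i - Σ_{j≠i} q_j = 0.
By symmetry each firm produces the same amount; substituting Σ_{j≠i} q_j = 2q_i yields q_i = 86/4 = 43/2.
Total output Q = 129/2, so price P = 103 - 129/2 = 77/2.

38.50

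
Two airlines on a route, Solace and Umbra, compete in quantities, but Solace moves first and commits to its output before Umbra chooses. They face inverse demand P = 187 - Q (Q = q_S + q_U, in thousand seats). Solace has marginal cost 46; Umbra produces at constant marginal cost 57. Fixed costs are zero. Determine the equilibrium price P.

The follower Umbra best-responds to any q_S: π_U = (187 - Q)q_U - 57q_U.
Follower FOC: 130 - q_S - 2q_U = 0, so q_U(q_S) = (130 - q_S)/2.
The leader anticipates this reaction. Substituting into P = 187 - Q gives P = 122 - (1/2)q_S, so π_S = (122 - (1/2)q_S)q_S - 46q_S.
Leader FOC: 76 - q_S = 0, so q_S = 76.
Then q_U = (130 - 76)/2 = 27.
Total output Q = 103, so price P = 187 - 103 = 84.

84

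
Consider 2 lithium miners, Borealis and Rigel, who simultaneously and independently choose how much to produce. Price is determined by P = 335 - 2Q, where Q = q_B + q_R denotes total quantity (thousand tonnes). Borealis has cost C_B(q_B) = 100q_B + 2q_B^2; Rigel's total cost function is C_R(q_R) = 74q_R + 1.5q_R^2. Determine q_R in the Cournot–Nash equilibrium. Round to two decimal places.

31.12

Borealis's profit: π_B = (335 - 2Q)q_B - (100q_B + 2q_B²). Setting ∂π_B/∂q_B = 0: 235 - 8q_B - 2(q_R) = 0.
Rigel's profit: π_R = (335 - 2Q)q_R - (74q_R + (3/2)q_R²). Setting ∂π_R/∂q_R = 0: 261 - 7q_R - 2(q_B) = 0.
Best responses: q_B = (235 - 2q_R)/8, q_R = (261 - 2q_B)/7.
Solving the pair: q_B = 1123/52, q_R = 809/26.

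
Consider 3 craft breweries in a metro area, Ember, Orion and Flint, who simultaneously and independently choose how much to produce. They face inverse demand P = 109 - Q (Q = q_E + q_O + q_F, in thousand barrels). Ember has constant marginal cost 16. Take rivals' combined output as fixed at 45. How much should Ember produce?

24

With rivals' combined output fixed at 45, Ember's profit is π_E = (109 - 45 - q_E)q_E - (16q_E) = (64 - q_E)q_E - (16q_E).
∂π_E/∂q_E = 48 - 2q_E = 0, so q_E = 24.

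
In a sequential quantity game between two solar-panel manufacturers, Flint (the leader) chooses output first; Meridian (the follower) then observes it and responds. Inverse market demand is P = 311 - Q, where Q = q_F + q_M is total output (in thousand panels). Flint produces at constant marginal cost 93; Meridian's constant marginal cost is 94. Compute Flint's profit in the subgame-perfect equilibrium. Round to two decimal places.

Solve by backward induction. Given q_F, the follower Meridian maximises π_M = (311 - q_F - q_M)q_M - 94q_M.
Follower FOC: 217 - q_F - 2q_M = 0, so q_M(q_F) = (217 - q_F)/2.
The leader anticipates this reaction. Substituting into P = 311 - Q gives P = 405/2 - (1/2)q_F, so π_F = (405/2 - (1/2)q_F)q_F - 93q_F.
Maximising: ∂π_F/∂q_F = 219/2 - q_F = 0, giving q_F = 219/2.
Then q_M = (217 - 219/2)/2 = 215/4.
Price P = 311 - 653/4 = 591/4.
Flint's profit: (591/4 - 93)·(219/2) = 5995.1250.

5995.13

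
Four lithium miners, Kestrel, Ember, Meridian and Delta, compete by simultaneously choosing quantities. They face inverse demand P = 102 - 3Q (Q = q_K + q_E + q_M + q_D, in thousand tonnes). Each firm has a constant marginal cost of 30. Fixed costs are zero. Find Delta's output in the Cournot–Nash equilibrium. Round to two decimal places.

4.80

A representative firm's profit is π_i = q_i(102 - 3Q) - 30q_i.
Setting ∂π_i/∂q_i = 0 with rivals' quantities fixed: 72 - 6q_i - 3·Σ_{j≠i} q_j = 0.
By symmetry each firm produces the same amount; substituting Σ_{j≠i} q_j = 3q_i yields q_i = 72/15 = 24/5.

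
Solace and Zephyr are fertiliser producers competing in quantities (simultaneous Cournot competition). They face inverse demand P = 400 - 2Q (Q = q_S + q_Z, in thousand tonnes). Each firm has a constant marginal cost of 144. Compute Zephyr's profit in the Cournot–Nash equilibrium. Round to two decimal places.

3640.89

Each firm earns π_i = (400 - 2Q)q_i - 144q_i.
Setting ∂π_i/∂q_i = 0 with rivals' quantities fixed: 256 - 4q_i - 2q_j = 0.
With identical firms every q_j equals q_i, so q_j = q_i and 256 = 6q_i, giving q_i = 128/3.
Price P = 400 - 2·(256/3) = 688/3.
Zephyr's profit: (688/3 - 144)·(128/3) = 3640.8889.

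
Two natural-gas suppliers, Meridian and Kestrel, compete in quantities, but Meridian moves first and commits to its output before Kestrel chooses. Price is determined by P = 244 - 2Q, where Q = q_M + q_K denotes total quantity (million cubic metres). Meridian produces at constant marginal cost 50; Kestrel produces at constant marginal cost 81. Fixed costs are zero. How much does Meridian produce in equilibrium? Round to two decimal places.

56.25

The follower Kestrel best-responds to any q_M: π_K = (244 - 2Q)q_K - 81q_K.
∂π_K/∂q_K = 163 - 2q_M - 4q_K = 0 gives the reaction function q_K = (163 - 2q_M)/4.
The leader anticipates this reaction. Substituting into P = 244 - 2Q gives P = 325/2 - q_M, so π_M = (325/2 - q_M)q_M - 50q_M.
Leader FOC: 225/2 - 2q_M = 0, so q_M = 225/4.
Then q_K = (163 - 2·(225/4))/4 = 101/8.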